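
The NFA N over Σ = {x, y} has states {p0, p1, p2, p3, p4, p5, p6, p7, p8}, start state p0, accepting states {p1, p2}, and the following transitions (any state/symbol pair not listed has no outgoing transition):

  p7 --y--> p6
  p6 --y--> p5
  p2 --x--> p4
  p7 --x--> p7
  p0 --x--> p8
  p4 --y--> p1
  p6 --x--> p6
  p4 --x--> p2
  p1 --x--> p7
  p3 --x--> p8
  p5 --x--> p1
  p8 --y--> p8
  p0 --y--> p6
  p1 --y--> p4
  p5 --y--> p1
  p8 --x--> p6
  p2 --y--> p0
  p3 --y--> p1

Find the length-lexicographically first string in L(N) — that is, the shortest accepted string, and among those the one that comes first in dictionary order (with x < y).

A breadth-first search from p0 reaches an accepting state first via the path p0 → p6 → p5 → p1 on input yyx.
No string of length < 3 is accepted (BFS exhausts all shorter strings without reaching an accepting state), and yyx is the lexicographically least accepting string of length 3.

yyx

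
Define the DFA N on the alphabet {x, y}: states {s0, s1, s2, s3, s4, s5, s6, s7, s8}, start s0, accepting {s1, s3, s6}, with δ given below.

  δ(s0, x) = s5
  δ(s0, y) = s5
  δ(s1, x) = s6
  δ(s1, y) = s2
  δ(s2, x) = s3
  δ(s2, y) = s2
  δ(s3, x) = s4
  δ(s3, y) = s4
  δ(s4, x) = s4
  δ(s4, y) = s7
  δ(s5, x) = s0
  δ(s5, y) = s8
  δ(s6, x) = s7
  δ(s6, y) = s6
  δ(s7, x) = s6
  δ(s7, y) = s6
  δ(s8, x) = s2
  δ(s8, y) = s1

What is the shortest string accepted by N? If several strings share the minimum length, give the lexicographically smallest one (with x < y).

A breadth-first search from s0 reaches an accepting state first via the path s0 → s5 → s8 → s1 on input xyy.
No string of length < 3 is accepted (BFS exhausts all shorter strings without reaching an accepting state), and xyy is the lexicographically least accepting string of length 3.

xyy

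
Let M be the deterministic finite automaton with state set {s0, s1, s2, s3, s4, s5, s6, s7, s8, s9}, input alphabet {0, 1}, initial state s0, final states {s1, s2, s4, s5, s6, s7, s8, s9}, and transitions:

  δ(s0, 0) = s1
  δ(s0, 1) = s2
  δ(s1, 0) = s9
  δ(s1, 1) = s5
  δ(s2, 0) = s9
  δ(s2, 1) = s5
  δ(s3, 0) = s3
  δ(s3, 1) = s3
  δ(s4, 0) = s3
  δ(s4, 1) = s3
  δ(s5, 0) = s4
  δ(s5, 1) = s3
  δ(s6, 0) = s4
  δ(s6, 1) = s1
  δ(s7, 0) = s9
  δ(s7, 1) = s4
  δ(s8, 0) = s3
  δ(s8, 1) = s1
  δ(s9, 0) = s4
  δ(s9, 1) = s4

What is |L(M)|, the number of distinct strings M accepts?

12

The useful subgraph on states {s0, s1, s2, s4, s5, s9} is acyclic, so L(M) is finite; the longest accepting path visits 4 useful states, giving maximum string length 3.
Counting accepting paths from s0 by length: 2 of length 1, 4 of length 2, 6 of length 3. Total 12.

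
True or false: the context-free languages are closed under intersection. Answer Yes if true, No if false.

{aⁿbⁿcᵐ : m,n≥0} and {aᵐbⁿcⁿ : m,n≥0} are both context-free, but their intersection {aⁿbⁿcⁿ : n≥0} is not (pumping lemma).

No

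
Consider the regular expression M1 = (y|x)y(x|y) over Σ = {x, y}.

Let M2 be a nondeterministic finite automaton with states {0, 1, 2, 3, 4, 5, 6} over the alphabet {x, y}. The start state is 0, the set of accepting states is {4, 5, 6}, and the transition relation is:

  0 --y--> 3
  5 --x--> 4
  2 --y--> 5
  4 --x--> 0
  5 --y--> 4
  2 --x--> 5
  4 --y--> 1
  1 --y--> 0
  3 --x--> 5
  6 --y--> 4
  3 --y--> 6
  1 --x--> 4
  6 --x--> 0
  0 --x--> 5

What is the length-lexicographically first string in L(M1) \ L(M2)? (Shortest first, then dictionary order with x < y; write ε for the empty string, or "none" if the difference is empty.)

xyx

The string xyx is accepted by M1 but not by M2.
No shorter string lies in the difference, and xyx is the lexicographically first length-3 string in L(M1) \ L(M2).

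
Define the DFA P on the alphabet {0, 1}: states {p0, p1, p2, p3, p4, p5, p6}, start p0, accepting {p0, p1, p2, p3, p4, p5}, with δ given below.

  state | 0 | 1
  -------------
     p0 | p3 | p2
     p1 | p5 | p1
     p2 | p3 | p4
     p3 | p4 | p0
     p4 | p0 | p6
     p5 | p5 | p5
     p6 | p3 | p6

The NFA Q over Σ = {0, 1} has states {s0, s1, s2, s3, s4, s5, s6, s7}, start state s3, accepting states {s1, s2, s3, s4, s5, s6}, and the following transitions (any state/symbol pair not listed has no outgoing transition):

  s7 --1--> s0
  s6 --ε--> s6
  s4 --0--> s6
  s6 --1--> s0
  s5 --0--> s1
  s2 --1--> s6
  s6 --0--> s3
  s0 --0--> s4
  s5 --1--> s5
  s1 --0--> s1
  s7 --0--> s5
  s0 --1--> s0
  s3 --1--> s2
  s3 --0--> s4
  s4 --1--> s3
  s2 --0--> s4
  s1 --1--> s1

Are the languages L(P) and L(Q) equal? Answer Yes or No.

Exploring the product automaton P × Q from the start pair (p0, s3), following both machines on each input symbol, reaches 5 state pairs: (p0, s3), (p3, s4), (p2, s2), (p4, s6), (p6, s0).
P accepts in {p0, p1, p2, p3, p4, p5} and Q accepts in {s1, s2, s3, s4, s5, s6}. In every reachable pair the two components are either both accepting — (p0, s3), (p3, s4), (p2, s2), (p4, s6) — or both non-accepting, so no string is accepted by exactly one of the machines: L(P) \ L(Q) and L(Q) \ L(P) are both empty.
Hence every string is accepted by P iff it is accepted by Q, and the two languages coincide.

Yes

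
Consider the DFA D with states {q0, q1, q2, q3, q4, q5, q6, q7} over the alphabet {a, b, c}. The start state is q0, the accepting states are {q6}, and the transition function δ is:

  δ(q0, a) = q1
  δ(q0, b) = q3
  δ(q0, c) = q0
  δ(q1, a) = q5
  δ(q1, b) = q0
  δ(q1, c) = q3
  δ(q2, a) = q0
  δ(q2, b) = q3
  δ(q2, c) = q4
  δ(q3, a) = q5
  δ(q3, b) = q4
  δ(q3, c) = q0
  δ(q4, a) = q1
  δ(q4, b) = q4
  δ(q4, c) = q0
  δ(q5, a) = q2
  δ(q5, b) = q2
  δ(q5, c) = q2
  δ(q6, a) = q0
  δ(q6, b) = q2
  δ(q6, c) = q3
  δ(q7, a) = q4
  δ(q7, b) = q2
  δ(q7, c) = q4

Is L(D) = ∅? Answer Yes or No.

Yes

The states reachable from the start state are {q0, q1, q2, q3, q4, q5}.
None of the accepting states {q6} is reachable, so no string is accepted and L(D) = ∅.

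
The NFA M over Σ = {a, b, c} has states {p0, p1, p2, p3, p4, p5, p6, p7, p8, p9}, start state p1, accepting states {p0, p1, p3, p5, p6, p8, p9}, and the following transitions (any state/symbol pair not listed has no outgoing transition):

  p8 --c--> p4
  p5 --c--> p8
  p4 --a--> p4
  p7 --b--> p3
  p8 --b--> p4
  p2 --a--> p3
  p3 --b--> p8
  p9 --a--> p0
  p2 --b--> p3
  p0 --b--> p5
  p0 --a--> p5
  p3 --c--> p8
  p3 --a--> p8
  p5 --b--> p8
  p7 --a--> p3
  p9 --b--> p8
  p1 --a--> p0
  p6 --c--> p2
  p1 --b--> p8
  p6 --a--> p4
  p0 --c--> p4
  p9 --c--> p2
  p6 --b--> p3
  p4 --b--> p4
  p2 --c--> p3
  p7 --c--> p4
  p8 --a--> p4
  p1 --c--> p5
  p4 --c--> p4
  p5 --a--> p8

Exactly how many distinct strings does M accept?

15

The useful subgraph on states {p0, p1, p5, p8} is acyclic, so L(M) is finite; the longest accepting path visits 4 useful states, giving maximum string length 3.
Counting accepting paths from p1 by length: 1 of length 0, 3 of length 1, 5 of length 2, 6 of length 3. Total 15.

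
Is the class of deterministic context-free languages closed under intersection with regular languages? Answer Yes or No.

Run the DPDA and a DFA for the regular language in lock-step (product of the two finite controls, one shared stack, the DFA component advancing only on genuine input moves); the result is still deterministic and accepts when both components accept.
So the deterministic context-free languages are closed under intersection with a regular language.

Yes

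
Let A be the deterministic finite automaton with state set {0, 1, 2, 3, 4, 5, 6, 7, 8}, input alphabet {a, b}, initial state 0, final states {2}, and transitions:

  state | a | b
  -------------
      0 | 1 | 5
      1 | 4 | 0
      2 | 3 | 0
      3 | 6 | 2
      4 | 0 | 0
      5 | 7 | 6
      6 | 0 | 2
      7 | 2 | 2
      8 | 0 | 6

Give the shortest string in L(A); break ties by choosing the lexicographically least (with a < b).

baa

A breadth-first search from 0 reaches an accepting state first via the path 0 → 5 → 7 → 2 on input baa.
No string of length < 3 is accepted (BFS exhausts all shorter strings without reaching an accepting state), and baa is the lexicographically least accepting string of length 3.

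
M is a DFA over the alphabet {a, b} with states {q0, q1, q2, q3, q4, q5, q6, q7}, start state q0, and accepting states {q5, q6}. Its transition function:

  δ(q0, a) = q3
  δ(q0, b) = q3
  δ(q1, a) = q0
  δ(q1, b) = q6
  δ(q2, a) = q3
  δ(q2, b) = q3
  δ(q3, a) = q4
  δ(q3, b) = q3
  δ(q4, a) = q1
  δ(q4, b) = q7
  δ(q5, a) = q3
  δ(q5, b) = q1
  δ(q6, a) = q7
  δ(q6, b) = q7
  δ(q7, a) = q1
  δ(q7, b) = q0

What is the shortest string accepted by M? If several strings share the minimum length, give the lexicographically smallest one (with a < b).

A breadth-first search from q0 reaches an accepting state first via the path q0 → q3 → q4 → q1 → q6 on input aaab.
No string of length < 4 is accepted (BFS exhausts all shorter strings without reaching an accepting state), and aaab is the lexicographically least accepting string of length 4.

aaab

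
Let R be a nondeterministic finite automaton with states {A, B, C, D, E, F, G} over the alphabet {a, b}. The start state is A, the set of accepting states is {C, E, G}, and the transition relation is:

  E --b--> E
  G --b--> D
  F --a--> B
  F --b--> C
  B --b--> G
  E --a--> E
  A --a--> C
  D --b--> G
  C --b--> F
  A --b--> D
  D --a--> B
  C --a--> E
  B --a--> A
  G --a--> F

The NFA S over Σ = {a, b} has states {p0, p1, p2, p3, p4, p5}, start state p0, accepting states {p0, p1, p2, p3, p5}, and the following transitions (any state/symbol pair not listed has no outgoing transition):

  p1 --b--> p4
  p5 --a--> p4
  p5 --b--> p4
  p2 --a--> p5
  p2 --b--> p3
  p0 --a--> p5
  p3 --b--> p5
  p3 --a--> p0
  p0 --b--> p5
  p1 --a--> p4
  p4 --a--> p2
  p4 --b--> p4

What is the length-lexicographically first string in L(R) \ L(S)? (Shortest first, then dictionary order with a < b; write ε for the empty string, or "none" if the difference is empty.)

aa

The string aa is accepted by R but not by S.
No shorter string lies in the difference, and aa is the lexicographically first length-2 string in L(R) \ L(S).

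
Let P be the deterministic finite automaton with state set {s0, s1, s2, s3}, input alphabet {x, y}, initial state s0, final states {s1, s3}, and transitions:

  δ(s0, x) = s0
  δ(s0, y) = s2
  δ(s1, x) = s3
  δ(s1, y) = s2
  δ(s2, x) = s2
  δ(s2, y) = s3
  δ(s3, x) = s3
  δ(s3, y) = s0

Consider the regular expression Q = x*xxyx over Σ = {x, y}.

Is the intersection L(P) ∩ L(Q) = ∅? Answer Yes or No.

Converting the expression Q to a DFA (subset construction, then merging equivalent states) gives the minimal DFA with states {q0, q1, q2, q3, q4, q5}, start state q0, accepting states {q5} and transitions q0: x→q1, y→q2; q1: x→q3, y→q2; q2: x→q2, y→q2; q3: x→q3, y→q4; q4: x→q5, y→q2; q5: x→q2, y→q2.
Exploring the product automaton P × Q from the start pair (s0, q0), following both machines on each input symbol, reaches 8 state pairs: (s0, q0), (s0, q1), (s2, q2), (s0, q3), (s3, q2), (s2, q4), (s0, q2), (s2, q5).
P accepts in {s1, s3} and Q accepts in {q5}; no reachable pair has both components accepting, so no string drives both machines to acceptance simultaneously and L(P) ∩ L(Q) = ∅.
So no string is accepted by both, and the intersection is empty.

Yes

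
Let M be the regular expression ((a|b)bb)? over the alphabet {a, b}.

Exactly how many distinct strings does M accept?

The expression has no Kleene star, so L(M) is finite. Expanding the alternatives gives {ε, abb, bbb}.
That is 1 of length 0, 2 of length 3: 3 strings in all.

3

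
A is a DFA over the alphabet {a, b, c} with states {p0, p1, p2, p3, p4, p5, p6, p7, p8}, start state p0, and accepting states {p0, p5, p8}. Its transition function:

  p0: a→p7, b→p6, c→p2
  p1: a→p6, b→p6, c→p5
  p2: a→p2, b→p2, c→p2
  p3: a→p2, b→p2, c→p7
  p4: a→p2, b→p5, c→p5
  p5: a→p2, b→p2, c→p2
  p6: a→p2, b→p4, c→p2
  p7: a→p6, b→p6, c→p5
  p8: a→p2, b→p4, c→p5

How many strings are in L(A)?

8

The useful subgraph on states {p0, p4, p5, p6, p7} is acyclic, so L(A) is finite; the longest accepting path visits 5 useful states, giving maximum string length 4.
Counting accepting paths from p0 by length: 1 of length 0, 1 of length 2, 2 of length 3, 4 of length 4. Total 8.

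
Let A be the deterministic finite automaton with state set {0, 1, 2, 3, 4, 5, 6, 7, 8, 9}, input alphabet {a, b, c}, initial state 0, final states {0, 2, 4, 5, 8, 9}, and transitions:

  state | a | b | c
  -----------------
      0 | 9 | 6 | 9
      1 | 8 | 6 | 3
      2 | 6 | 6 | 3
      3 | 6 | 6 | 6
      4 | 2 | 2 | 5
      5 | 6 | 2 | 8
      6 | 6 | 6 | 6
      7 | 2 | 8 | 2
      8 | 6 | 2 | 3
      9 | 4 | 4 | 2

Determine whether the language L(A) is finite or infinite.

The useful states (reachable from 0 and able to reach an accepting state) are {0, 2, 4, 5, 8, 9}.
Restricted to these states the transition graph has no cycle, so every accepting path has bounded length and L is finite.

finite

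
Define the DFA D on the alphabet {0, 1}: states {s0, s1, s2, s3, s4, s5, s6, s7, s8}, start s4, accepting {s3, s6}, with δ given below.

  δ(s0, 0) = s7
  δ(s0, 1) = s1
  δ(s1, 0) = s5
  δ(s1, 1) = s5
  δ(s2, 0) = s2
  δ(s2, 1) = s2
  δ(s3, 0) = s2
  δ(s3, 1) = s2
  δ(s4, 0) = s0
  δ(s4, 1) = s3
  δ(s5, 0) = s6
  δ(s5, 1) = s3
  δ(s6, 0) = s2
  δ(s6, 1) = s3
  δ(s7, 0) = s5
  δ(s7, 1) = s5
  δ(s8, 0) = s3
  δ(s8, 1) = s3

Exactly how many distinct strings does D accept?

13

The useful subgraph on states {s0, s1, s3, s4, s5, s6, s7} is acyclic, so L(D) is finite; the longest accepting path visits 6 useful states, giving maximum string length 5.
Counting accepting paths from s4 by length: 1 of length 1, 8 of length 4, 4 of length 5. Total 13.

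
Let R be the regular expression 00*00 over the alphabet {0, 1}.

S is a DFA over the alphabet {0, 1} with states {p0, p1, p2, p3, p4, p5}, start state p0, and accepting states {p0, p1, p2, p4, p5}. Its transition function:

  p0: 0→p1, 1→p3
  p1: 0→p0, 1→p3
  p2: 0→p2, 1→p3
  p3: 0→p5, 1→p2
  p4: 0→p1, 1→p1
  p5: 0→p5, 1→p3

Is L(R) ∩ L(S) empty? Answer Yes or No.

No

The string 000 is accepted by both R and S.
Hence L(R) ∩ L(S) ≠ ∅.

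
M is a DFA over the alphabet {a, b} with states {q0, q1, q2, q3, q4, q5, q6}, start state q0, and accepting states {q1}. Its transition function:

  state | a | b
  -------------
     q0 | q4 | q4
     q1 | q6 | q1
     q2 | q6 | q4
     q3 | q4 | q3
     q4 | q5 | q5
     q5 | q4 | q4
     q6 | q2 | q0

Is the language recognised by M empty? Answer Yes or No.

The states reachable from the start state are {q0, q4, q5}.
None of the accepting states {q1} is reachable, so no string is accepted and L(M) = ∅.

Yes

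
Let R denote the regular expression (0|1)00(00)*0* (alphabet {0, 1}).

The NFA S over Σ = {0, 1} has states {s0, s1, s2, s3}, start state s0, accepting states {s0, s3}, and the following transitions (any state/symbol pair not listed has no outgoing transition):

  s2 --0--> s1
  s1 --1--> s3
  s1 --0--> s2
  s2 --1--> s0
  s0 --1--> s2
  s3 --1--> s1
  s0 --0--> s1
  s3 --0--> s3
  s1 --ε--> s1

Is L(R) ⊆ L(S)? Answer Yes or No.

The string 000 is in L(R) but not in L(S).
So L(R) ⊄ L(S).

No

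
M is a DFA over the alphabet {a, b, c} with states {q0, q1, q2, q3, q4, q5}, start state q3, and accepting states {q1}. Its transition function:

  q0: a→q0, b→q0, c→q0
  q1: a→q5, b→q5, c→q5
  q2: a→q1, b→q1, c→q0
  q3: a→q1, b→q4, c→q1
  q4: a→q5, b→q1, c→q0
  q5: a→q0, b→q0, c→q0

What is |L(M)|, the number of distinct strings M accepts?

3

The useful subgraph on states {q1, q3, q4} is acyclic, so L(M) is finite; the longest accepting path visits 3 useful states, giving maximum string length 2.
Counting accepting paths from q3 by length: 2 of length 1, 1 of length 2. Total 3.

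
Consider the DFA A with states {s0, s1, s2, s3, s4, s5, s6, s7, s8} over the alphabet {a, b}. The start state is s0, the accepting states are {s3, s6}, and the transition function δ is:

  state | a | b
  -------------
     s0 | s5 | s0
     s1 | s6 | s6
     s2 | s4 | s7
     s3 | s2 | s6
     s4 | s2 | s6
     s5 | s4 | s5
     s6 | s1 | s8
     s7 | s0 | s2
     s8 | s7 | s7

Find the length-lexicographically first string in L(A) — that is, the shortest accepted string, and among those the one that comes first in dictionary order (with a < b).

A breadth-first search from s0 reaches an accepting state first via the path s0 → s5 → s4 → s6 on input aab.
No string of length < 3 is accepted (BFS exhausts all shorter strings without reaching an accepting state), and aab is the lexicographically least accepting string of length 3.

aab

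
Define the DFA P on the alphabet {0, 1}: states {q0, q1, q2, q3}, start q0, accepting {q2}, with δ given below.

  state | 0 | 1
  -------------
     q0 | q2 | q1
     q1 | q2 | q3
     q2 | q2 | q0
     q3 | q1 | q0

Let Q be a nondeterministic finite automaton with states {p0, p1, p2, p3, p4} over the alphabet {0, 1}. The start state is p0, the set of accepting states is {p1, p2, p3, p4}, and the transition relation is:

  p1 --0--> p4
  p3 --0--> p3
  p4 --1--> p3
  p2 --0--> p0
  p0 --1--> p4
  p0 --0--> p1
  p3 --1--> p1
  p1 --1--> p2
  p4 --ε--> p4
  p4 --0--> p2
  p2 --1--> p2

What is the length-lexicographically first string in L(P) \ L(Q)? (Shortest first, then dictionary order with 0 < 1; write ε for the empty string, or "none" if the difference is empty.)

The string 010 is accepted by P but not by Q.
No shorter string lies in the difference, and 010 is the lexicographically first length-3 string in L(P) \ L(Q).

010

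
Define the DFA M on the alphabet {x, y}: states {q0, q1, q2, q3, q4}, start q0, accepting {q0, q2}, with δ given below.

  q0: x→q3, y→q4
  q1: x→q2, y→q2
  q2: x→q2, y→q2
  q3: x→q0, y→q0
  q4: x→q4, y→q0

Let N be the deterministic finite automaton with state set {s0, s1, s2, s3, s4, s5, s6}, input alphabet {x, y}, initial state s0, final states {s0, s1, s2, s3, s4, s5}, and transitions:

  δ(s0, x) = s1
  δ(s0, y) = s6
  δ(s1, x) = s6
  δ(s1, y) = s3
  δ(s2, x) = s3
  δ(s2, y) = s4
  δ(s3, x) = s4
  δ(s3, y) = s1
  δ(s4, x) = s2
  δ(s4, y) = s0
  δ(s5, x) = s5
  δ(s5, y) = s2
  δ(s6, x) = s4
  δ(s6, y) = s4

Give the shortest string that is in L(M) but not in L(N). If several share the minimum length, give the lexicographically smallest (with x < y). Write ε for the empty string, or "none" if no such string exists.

xx

The string xx is accepted by M but not by N.
No shorter string lies in the difference, and xx is the lexicographically first length-2 string in L(M) \ L(N).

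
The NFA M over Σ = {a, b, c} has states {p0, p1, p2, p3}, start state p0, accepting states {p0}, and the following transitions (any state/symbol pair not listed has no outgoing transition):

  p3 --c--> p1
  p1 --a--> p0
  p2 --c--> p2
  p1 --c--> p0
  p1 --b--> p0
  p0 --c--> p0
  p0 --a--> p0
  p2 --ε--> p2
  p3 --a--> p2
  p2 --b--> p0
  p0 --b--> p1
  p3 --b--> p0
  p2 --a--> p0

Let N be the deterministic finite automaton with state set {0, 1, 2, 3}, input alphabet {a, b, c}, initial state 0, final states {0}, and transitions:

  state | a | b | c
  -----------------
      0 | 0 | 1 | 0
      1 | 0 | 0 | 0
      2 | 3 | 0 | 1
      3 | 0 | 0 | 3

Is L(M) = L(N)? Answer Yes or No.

Exploring the product automaton M × N from the start pair (p0, 0), following both machines on each input symbol, reaches 2 state pairs: (p0, 0), (p1, 1).
M accepts in {p0} and N accepts in {0}. In every reachable pair the two components are either both accepting — (p0, 0) — or both non-accepting, so no string is accepted by exactly one of the machines: L(M) \ L(N) and L(N) \ L(M) are both empty.
Hence every string is accepted by M iff it is accepted by N, and the two languages coincide.

Yes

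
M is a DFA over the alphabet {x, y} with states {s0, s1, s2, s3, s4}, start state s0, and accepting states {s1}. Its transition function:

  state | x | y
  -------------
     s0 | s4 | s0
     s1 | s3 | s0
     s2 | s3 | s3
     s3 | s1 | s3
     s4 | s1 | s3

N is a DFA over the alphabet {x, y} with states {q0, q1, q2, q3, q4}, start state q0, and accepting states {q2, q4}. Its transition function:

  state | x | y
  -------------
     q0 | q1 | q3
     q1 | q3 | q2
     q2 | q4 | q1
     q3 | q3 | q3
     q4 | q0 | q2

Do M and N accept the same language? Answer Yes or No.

The string xx is accepted by M but rejected by N.
So L(M) ≠ L(N).

No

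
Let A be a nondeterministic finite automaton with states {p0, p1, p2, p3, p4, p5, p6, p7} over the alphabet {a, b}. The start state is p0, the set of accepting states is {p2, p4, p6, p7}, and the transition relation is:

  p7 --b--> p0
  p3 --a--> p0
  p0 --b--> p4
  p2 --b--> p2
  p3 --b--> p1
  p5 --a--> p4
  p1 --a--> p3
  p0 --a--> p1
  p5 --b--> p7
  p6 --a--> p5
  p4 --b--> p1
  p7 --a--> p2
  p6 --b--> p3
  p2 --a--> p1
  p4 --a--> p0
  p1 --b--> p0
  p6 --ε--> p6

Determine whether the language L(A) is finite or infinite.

infinite

State p0 is reachable from the start and can reach an accepting state, and it lies on the cycle p0 → p1 → p0.
Traversing that cycle any number of times yields accepted strings of unbounded length, so the language is infinite.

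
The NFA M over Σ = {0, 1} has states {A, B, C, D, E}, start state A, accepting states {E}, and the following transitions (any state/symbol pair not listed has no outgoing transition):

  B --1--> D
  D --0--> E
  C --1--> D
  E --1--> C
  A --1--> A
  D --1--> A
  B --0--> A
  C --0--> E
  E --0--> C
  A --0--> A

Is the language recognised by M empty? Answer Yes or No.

Yes

The states reachable from the start state are {A}.
None of the accepting states {E} is reachable, so no string is accepted and L(M) = ∅.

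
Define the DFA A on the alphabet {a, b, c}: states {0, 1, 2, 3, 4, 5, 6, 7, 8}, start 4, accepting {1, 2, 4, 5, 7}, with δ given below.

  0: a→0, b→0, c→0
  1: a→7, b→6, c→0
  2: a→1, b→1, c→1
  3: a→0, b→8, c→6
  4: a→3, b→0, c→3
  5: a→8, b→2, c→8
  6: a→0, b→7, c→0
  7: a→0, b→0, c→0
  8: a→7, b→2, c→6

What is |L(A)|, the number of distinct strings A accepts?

27

The useful subgraph on states {1, 2, 3, 4, 6, 7, 8} is acyclic, so L(A) is finite; the longest accepting path visits 7 useful states, giving maximum string length 6.
Counting accepting paths from 4 by length: 1 of length 0, 6 of length 3, 8 of length 4, 6 of length 5, 6 of length 6. Total 27.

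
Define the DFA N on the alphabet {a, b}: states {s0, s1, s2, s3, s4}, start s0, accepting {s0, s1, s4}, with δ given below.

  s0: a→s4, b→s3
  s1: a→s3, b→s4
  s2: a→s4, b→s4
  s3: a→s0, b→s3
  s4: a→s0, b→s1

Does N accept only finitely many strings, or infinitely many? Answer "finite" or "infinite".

State s0 is reachable from the start and can reach an accepting state, and it lies on the cycle s0 → s3 → s0.
Traversing that cycle any number of times yields accepted strings of unbounded length, so the language is infinite.

infinite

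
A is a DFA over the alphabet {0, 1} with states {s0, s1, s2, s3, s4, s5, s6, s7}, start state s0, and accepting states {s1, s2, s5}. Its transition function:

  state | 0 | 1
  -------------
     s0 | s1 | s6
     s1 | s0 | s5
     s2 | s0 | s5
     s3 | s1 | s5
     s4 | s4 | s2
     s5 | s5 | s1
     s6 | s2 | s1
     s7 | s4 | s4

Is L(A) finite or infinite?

infinite

State s0 is reachable from the start and can reach an accepting state, and it lies on the cycle s0 → s1 → s0.
Traversing that cycle any number of times yields accepted strings of unbounded length, so the language is infinite.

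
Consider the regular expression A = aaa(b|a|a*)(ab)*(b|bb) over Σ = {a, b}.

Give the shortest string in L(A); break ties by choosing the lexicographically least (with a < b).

aaab

By inspection of the expression, no string of length less than 4 matches, and aaab is the lexicographically first match of length 4.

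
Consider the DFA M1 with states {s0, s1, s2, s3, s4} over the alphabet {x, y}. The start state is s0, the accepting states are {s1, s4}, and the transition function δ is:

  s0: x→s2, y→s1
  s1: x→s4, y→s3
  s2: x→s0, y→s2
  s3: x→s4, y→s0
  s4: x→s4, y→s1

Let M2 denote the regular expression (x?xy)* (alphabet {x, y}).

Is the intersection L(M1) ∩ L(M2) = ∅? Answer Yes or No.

No

The string xxy is accepted by both M1 and M2.
Hence L(M1) ∩ L(M2) ≠ ∅.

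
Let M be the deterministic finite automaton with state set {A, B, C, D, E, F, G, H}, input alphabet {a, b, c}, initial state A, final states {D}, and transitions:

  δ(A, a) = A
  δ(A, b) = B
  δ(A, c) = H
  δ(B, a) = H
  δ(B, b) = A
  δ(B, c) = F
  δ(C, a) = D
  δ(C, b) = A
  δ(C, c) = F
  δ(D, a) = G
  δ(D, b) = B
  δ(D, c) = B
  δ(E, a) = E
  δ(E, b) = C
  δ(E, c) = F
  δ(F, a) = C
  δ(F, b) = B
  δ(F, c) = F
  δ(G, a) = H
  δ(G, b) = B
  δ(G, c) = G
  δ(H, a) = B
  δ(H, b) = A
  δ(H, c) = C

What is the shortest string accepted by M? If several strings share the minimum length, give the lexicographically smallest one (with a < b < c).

cca

A breadth-first search from A reaches an accepting state first via the path A → H → C → D on input cca.
No string of length < 3 is accepted (BFS exhausts all shorter strings without reaching an accepting state), and cca is the lexicographically least accepting string of length 3.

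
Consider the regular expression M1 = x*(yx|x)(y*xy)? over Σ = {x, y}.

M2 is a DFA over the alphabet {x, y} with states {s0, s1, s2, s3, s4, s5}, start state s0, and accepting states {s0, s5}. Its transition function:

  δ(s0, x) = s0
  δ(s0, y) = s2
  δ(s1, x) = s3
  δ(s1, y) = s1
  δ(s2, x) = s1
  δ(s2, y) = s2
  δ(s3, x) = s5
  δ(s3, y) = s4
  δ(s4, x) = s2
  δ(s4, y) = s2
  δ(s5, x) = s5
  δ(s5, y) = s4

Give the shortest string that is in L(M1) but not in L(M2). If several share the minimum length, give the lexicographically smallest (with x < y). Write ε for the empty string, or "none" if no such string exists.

yx

The string yx is accepted by M1 but not by M2.
No shorter string lies in the difference, and yx is the lexicographically first length-2 string in L(M1) \ L(M2).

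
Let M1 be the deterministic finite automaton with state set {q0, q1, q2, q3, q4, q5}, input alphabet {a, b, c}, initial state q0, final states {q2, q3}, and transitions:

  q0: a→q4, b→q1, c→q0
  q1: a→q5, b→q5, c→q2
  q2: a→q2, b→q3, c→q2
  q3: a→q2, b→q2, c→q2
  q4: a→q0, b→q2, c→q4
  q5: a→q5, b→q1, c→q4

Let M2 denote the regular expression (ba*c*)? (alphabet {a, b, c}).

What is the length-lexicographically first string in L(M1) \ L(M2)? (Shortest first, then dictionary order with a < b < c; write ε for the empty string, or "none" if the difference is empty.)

The string ab is accepted by M1 but not by M2.
No shorter string lies in the difference, and ab is the lexicographically first length-2 string in L(M1) \ L(M2).

ab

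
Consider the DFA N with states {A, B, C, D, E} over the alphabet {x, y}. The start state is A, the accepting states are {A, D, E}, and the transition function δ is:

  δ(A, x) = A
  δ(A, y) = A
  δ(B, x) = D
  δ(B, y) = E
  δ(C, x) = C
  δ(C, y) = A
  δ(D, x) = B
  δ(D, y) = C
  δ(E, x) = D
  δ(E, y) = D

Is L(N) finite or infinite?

State A is reachable from the start and can reach an accepting state, and it lies on the cycle A → A.
Traversing that cycle any number of times yields accepted strings of unbounded length, so the language is infinite.

infinite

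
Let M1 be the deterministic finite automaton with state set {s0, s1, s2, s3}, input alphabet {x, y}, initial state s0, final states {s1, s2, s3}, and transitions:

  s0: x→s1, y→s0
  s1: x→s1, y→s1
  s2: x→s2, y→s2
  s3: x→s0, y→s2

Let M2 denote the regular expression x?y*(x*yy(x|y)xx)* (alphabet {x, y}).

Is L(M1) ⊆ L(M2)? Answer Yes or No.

The string xx is in L(M1) but not in L(M2).
So L(M1) ⊄ L(M2).

No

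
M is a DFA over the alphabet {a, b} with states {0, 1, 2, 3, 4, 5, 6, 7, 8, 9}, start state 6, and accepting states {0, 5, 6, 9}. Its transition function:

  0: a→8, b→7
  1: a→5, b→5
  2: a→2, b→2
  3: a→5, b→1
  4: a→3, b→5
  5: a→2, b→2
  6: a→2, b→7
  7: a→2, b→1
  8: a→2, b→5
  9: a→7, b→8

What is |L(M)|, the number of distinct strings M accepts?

3

The useful subgraph on states {1, 5, 6, 7} is acyclic, so L(M) is finite; the longest accepting path visits 4 useful states, giving maximum string length 3.
Counting accepting paths from 6 by length: 1 of length 0, 2 of length 3. Total 3.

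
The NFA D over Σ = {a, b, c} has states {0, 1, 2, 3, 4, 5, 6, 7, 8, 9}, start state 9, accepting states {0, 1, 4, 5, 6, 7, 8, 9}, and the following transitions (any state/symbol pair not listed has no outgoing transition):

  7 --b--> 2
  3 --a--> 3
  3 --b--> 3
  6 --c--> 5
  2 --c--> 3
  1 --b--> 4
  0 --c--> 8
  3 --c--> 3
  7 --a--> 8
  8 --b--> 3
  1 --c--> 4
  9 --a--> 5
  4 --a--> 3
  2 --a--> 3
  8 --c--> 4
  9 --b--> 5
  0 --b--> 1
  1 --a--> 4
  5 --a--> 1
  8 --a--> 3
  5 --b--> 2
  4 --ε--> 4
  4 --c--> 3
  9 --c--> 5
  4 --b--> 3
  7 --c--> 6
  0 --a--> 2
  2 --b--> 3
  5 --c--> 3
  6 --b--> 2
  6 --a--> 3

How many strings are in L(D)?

16

The useful subgraph on states {1, 4, 5, 9} is acyclic, so L(D) is finite; the longest accepting path visits 4 useful states, giving maximum string length 3.
Counting accepting paths from 9 by length: 1 of length 0, 3 of length 1, 3 of length 2, 9 of length 3. Total 16.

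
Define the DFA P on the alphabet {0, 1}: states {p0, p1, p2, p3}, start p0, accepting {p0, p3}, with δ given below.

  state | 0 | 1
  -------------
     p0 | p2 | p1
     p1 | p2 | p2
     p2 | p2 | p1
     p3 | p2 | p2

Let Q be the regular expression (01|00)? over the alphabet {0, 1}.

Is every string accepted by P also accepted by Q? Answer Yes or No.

Converting the expression Q to a DFA (subset construction, then merging equivalent states) gives the minimal DFA with states {q0, q1, q2, q3}, start state q0, accepting states {q0, q3} and transitions q0: 0→q1, 1→q2; q1: 0→q3, 1→q3; q2: 0→q2, 1→q2; q3: 0→q2, 1→q2.
Exploring the product automaton P × Q from the start pair (p0, q0), following both machines on each input symbol, reaches 6 state pairs: (p0, q0), (p2, q1), (p1, q2), (p2, q3), (p1, q3), (p2, q2).
P accepts in {p0, p3} and Q accepts in {q0, q3}. The reachable pairs whose P-component is accepting are (p0, q0); in each of them the Q-component is accepting too, so the product for L(P) \ L(Q) (P-component accepting, Q-component rejecting) has no reachable accepting pair and the difference is empty.
Hence every string in L(P) is also in L(Q).

Yes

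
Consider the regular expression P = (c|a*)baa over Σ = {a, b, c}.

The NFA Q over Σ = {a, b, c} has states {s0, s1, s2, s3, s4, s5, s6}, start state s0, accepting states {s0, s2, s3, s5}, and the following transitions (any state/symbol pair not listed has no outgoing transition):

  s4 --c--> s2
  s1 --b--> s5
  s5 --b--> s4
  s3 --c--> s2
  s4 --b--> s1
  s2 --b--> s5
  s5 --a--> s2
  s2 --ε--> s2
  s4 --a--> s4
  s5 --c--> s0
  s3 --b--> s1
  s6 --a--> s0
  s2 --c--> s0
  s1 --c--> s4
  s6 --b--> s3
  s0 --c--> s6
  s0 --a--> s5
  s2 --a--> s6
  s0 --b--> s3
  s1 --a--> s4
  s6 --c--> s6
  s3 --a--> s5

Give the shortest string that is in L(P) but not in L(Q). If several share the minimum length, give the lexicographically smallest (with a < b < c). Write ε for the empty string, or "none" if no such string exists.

The string abaa is accepted by P but not by Q.
No shorter string lies in the difference, and abaa is the lexicographically first length-4 string in L(P) \ L(Q).

abaa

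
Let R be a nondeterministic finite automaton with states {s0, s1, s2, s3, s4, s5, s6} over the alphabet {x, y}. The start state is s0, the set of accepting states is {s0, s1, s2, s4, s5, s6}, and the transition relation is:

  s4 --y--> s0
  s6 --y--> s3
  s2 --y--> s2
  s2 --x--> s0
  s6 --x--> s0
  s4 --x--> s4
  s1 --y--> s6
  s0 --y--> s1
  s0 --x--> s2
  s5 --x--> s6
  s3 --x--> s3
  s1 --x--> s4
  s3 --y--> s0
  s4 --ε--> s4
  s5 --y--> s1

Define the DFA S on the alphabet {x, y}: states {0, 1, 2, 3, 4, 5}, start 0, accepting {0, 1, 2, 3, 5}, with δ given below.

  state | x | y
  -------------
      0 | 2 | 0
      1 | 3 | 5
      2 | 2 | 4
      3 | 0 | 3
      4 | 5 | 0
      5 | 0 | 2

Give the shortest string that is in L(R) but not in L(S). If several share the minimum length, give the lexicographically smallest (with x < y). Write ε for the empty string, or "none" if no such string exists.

The string xy is accepted by R but not by S.
No shorter string lies in the difference, and xy is the lexicographically first length-2 string in L(R) \ L(S).

xy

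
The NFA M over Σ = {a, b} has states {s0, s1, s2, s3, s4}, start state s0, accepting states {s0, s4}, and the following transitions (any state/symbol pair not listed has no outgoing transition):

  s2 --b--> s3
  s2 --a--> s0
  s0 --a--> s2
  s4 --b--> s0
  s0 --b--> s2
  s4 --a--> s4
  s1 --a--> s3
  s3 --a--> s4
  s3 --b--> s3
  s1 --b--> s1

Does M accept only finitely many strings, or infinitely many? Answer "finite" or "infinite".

State s0 is reachable from the start and can reach an accepting state, and it lies on the cycle s0 → s2 → s0.
Traversing that cycle any number of times yields accepted strings of unbounded length, so the language is infinite.

infinite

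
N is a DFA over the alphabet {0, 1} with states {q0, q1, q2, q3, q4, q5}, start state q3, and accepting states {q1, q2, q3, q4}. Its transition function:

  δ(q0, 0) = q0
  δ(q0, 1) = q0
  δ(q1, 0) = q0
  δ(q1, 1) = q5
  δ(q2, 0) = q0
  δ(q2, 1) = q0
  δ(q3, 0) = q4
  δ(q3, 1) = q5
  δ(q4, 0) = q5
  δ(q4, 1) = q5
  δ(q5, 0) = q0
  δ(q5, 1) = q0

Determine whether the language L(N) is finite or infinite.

finite

The useful states (reachable from q3 and able to reach an accepting state) are {q3, q4}.
Restricted to these states the transition graph has no cycle, so every accepting path has bounded length and L is finite.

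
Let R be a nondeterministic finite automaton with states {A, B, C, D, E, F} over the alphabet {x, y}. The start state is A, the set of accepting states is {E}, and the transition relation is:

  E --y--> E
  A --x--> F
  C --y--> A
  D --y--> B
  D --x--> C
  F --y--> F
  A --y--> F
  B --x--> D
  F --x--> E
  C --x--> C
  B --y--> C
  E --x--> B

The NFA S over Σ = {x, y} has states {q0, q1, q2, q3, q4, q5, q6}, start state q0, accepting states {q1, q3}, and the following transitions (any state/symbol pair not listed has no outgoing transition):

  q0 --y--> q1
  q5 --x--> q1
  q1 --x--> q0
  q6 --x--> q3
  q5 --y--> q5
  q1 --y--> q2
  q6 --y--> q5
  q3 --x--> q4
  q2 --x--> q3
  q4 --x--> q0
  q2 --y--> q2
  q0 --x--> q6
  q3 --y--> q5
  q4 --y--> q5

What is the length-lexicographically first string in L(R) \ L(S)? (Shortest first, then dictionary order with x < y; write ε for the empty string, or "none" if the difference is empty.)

yx

The string yx is accepted by R but not by S.
No shorter string lies in the difference, and yx is the lexicographically first length-2 string in L(R) \ L(S).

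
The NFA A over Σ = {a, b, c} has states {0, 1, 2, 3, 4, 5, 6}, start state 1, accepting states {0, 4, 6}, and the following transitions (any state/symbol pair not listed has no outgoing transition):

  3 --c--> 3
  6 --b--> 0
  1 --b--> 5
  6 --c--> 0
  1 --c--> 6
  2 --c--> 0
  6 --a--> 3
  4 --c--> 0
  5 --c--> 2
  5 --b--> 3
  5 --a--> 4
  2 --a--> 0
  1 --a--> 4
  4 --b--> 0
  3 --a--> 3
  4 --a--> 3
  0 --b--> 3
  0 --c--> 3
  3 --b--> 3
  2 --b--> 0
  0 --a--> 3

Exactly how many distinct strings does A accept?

12

The useful subgraph on states {0, 1, 2, 4, 5, 6} is acyclic, so L(A) is finite; the longest accepting path visits 4 useful states, giving maximum string length 3.
Counting accepting paths from 1 by length: 2 of length 1, 5 of length 2, 5 of length 3. Total 12.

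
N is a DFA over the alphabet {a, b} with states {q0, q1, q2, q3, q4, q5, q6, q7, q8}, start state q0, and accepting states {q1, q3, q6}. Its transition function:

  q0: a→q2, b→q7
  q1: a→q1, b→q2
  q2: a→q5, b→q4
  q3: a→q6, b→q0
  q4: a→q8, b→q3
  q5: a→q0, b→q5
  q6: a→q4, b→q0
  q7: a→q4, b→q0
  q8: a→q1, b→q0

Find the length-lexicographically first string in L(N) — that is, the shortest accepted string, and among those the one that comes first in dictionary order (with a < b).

abb

A breadth-first search from q0 reaches an accepting state first via the path q0 → q2 → q4 → q3 on input abb.
No string of length < 3 is accepted (BFS exhausts all shorter strings without reaching an accepting state), and abb is the lexicographically least accepting string of length 3.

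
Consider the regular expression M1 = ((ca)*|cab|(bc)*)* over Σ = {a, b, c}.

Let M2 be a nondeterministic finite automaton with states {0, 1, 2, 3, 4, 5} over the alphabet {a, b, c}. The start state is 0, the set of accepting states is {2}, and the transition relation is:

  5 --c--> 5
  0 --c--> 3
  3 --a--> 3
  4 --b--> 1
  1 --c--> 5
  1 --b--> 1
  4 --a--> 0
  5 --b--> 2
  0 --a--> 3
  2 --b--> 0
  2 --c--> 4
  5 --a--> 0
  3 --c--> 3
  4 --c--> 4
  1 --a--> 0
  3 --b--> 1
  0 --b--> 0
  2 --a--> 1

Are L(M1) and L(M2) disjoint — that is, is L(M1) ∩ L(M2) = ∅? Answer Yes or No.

Yes

Converting the expression M1 to a DFA (subset construction, then merging equivalent states) gives the minimal DFA with states {r0, r1, r2, r3, r4, r5, r6}, start state r0, accepting states {r0, r4, r5, r6} and transitions r0: a→r1, b→r2, c→r3; r1: a→r1, b→r1, c→r1; r2: a→r1, b→r1, c→r0; r3: a→r4, b→r1, c→r1; r4: a→r1, b→r5, c→r3; r5: a→r1, b→r2, c→r6; r6: a→r4, b→r2, c→r3.
Exploring the product automaton M1 × M2 from the start pair (r0, 0), following both machines on each input symbol, reaches 22 state pairs: (r0, 0), (r1, 3), (r2, 0), (r3, 3), (r1, 1), (r1, 0), (r0, 3), (r4, 3), (r1, 5), (r2, 1), (r5, 1), (r1, 2), (r0, 5), (r6, 5), (r1, 4), (r2, 2), (r3, 5), (r4, 0), (r0, 4), (r5, 0), (r3, 4), (r6, 3).
M1 accepts in {r0, r4, r5, r6} and M2 accepts in {2}; no reachable pair has both components accepting, so no string drives both machines to acceptance simultaneously and L(M1) ∩ L(M2) = ∅.
So no string is accepted by both, and the intersection is empty.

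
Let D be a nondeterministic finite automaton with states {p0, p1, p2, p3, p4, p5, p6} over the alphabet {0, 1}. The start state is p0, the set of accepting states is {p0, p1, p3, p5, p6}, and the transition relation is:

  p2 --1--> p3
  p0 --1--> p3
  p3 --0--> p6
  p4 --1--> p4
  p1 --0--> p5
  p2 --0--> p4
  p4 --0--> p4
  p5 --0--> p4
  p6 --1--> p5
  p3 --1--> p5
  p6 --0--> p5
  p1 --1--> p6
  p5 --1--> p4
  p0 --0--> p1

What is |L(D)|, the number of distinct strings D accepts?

11

The useful subgraph on states {p0, p1, p3, p5, p6} is acyclic, so L(D) is finite; the longest accepting path visits 4 useful states, giving maximum string length 3.
Counting accepting paths from p0 by length: 1 of length 0, 2 of length 1, 4 of length 2, 4 of length 3. Total 11.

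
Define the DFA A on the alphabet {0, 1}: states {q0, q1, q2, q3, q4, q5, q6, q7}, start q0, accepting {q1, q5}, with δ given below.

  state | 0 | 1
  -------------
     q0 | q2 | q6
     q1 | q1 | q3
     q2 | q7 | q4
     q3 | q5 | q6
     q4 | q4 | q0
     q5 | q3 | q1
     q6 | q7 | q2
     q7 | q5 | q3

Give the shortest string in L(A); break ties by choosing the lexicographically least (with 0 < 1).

A breadth-first search from q0 reaches an accepting state first via the path q0 → q2 → q7 → q5 on input 000.
No string of length < 3 is accepted (BFS exhausts all shorter strings without reaching an accepting state), and 000 is the lexicographically least accepting string of length 3.

000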